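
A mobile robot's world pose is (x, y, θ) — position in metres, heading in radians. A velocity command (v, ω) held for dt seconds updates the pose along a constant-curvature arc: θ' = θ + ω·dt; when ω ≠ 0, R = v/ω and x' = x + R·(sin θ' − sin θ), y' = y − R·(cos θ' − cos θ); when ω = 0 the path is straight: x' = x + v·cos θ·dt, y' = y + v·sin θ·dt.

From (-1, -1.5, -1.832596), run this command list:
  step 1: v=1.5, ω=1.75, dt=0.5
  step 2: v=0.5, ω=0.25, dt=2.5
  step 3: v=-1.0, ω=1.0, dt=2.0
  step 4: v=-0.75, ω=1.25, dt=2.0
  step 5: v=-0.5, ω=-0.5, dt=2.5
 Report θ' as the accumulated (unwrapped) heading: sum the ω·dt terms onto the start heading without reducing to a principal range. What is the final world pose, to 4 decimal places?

step 1: θ'=-0.9576 (R=0.8571) → pose (-0.8730, -2.2151, -0.9576)
step 2: θ'=-0.3326 (R=2.0000) → pose (0.1096, -2.9545, -0.3326)
step 3: θ'=1.6674 (R=-1.0000) → pose (-1.2123, -3.9962, 1.6674)
step 4: θ'=4.1674 (R=-0.6000) → pose (-0.1020, -4.2494, 4.1674)
step 5: θ'=2.9174 (R=1.0000) → pose (0.9755, -3.7928, 2.9174)

(0.9755, -3.7928, 2.9174)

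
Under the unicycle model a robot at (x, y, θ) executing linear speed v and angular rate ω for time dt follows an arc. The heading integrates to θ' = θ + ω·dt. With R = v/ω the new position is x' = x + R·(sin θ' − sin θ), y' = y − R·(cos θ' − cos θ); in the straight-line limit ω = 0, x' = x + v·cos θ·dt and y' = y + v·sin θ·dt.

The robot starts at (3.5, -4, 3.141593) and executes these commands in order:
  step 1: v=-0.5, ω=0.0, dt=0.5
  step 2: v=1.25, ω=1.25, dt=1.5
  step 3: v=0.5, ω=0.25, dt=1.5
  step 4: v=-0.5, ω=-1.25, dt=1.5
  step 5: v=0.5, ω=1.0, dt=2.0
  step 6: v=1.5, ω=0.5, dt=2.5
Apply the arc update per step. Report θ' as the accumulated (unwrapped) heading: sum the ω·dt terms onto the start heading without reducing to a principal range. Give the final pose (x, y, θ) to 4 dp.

(6.6244, -6.6541, 6.7666)

step 1: θ'=3.1416 (straight) → pose (3.7500, -4.0000, 3.1416)
step 2: θ'=5.0166 (R=1.0000) → pose (2.7959, -5.2995, 5.0166)
step 3: θ'=5.3916 (R=2.0000) → pose (3.1479, -5.9568, 5.3916)
step 4: θ'=3.5166 (R=0.4000) → pose (3.3127, -5.3333, 3.5166)
step 5: θ'=5.5166 (R=0.5000) → pose (3.1490, -6.1587, 5.5166)
step 6: θ'=6.7666 (R=3.0000) → pose (6.6244, -6.6541, 6.7666)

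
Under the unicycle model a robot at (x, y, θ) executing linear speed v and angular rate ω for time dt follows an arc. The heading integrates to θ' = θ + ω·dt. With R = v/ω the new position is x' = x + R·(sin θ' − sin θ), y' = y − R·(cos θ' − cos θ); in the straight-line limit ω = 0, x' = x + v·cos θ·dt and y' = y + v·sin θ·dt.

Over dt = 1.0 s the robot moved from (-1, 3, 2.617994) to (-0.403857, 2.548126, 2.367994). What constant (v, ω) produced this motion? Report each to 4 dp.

v = -0.7500, ω = -0.2500

Δθ = 2.367994 − 2.617994 = -0.250000
ω = Δθ/dt = -0.250000/1.0 = -0.2500
R = Δx/(sin θ' − sin θ) = 3.0000
v = R·ω = 3.0000·-0.2500 = -0.7500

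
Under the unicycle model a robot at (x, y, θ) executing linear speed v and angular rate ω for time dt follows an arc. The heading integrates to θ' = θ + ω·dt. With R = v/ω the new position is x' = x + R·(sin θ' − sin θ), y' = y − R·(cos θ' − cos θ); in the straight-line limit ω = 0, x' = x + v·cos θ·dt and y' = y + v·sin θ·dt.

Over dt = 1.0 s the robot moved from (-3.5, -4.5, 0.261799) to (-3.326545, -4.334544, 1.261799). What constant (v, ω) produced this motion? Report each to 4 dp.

v = 0.2500, ω = 1.0000

Δθ = 1.261799 − 0.261799 = 1.000000
ω = Δθ/dt = 1.000000/1.0 = 1.0000
R = Δx/(sin θ' − sin θ) = 0.2500
v = R·ω = 0.2500·1.0000 = 0.2500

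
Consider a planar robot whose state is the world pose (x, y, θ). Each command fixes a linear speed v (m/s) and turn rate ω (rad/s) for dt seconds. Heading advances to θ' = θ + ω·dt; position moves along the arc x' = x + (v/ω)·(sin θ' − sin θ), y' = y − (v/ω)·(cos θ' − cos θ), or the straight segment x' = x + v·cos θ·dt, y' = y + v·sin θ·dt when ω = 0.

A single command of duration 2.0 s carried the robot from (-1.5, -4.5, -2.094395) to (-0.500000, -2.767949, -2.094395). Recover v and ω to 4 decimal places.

v = -1.0000, ω = 0.0000

Δθ = -2.094395 − -2.094395 = 0.000000
ω = Δθ/dt = 0.000000/2.0 = 0.0000
ω = 0 → v = (Δx·cos θ + Δy·sin θ)/dt = -1.0000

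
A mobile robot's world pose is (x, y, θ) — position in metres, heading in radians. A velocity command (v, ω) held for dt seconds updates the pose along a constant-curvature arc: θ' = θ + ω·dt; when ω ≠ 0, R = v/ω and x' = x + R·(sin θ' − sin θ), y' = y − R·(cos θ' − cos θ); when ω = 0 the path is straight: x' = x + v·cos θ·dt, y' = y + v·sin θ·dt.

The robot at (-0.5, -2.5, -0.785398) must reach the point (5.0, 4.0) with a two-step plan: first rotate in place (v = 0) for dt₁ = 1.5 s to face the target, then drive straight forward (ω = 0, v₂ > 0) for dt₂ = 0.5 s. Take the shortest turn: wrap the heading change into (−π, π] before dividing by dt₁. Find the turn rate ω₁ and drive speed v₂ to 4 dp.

heading to target = atan2(4−-2.5, 5−-0.5) = 0.8685
Δθ = wrap(0.8685 − -0.7854) = 1.6539; ω₁ = Δθ/dt₁ = 1.1026
distance = √((5−-0.5)² + (4−-2.5)²) = 8.5147; v₂ = distance/dt₂ = 17.0294

ω₁ = 1.1026, v₂ = 17.0294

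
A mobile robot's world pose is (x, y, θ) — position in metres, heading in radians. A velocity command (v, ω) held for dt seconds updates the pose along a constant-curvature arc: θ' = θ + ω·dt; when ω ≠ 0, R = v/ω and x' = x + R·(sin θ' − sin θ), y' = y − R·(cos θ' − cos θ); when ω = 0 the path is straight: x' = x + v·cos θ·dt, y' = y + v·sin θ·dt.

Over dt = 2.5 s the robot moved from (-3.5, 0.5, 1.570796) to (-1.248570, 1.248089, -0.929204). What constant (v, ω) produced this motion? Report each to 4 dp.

v = 1.2500, ω = -1.0000

Δθ = -0.929204 − 1.570796 = -2.500000
ω = Δθ/dt = -2.500000/2.5 = -1.0000
R = Δx/(sin θ' − sin θ) = -1.2500
v = R·ω = -1.2500·-1.0000 = 1.2500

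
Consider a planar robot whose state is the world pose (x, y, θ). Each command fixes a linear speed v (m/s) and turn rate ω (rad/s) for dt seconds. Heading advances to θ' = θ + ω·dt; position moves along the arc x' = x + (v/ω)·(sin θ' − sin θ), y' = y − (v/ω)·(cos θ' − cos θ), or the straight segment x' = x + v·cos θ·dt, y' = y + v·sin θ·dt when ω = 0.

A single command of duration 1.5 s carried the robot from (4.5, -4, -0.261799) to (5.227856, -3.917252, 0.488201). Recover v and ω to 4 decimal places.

Δθ = 0.488201 − -0.261799 = 0.750000
ω = Δθ/dt = 0.750000/1.5 = 0.5000
R = Δx/(sin θ' − sin θ) = 1.0000
v = R·ω = 1.0000·0.5000 = 0.5000

v = 0.5000, ω = 0.5000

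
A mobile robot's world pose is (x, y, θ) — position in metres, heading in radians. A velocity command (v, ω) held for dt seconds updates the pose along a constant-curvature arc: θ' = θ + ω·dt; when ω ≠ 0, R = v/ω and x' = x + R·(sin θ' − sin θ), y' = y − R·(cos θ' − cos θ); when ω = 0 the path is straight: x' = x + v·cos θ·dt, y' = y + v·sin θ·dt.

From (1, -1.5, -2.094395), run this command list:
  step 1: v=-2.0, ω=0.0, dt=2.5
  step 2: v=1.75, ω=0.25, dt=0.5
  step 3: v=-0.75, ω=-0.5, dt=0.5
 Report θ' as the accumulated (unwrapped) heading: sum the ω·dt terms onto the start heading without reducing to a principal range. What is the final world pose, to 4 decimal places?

step 1: θ'=-2.0944 (straight) → pose (3.5000, 2.8301, -2.0944)
step 2: θ'=-1.9694 (R=7.0000) → pose (3.1109, 2.0470, -1.9694)
step 3: θ'=-2.2194 (R=1.5000) → pose (3.2979, 2.3709, -2.2194)

(3.2979, 2.3709, -2.2194)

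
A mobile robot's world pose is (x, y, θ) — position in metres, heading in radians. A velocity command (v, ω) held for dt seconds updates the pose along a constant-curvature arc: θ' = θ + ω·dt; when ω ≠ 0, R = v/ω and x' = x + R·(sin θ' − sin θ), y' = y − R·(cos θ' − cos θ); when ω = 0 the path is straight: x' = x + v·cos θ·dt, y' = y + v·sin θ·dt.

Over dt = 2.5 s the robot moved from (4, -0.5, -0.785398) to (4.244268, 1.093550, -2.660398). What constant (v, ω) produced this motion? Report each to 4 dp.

v = -0.7500, ω = -0.7500

Δθ = -2.660398 − -0.785398 = -1.875000
ω = Δθ/dt = -1.875000/2.5 = -0.7500
R = −Δy/(cos θ' − cos θ) = 1.0000
v = R·ω = 1.0000·-0.7500 = -0.7500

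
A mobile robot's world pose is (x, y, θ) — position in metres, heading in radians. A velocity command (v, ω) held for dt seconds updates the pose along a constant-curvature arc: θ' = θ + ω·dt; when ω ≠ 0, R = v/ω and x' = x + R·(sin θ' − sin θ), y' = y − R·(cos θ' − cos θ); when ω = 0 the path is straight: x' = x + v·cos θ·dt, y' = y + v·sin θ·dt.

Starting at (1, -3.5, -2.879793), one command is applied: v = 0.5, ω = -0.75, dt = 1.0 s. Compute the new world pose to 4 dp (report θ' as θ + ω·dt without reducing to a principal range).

(0.5148, -3.4448, -3.6298)

θ' = -2.8798 + -0.75·1.0 = -3.6298
R = v/ω = 0.5/-0.75 = -0.6667
x' = 1 + -0.6667·(sin -3.6298 − sin -2.8798) = 0.5148
y' = -3.5 − -0.6667·(cos -3.6298 − cos -2.8798) = -3.4448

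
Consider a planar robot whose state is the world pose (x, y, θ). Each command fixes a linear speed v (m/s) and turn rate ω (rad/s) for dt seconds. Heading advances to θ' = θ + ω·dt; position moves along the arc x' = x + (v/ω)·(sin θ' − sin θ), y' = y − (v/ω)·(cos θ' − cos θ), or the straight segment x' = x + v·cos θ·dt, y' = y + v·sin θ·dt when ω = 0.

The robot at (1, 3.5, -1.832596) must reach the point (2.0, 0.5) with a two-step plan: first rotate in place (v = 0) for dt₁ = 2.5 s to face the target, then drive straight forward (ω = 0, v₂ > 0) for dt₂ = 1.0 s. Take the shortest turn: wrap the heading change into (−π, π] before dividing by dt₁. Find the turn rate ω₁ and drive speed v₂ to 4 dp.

heading to target = atan2(0.5−3.5, 2−1) = -1.2490
Δθ = wrap(-1.2490 − -1.8326) = 0.5836; ω₁ = Δθ/dt₁ = 0.2334
distance = √((2−1)² + (0.5−3.5)²) = 3.1623; v₂ = distance/dt₂ = 3.1623

ω₁ = 0.2334, v₂ = 3.1623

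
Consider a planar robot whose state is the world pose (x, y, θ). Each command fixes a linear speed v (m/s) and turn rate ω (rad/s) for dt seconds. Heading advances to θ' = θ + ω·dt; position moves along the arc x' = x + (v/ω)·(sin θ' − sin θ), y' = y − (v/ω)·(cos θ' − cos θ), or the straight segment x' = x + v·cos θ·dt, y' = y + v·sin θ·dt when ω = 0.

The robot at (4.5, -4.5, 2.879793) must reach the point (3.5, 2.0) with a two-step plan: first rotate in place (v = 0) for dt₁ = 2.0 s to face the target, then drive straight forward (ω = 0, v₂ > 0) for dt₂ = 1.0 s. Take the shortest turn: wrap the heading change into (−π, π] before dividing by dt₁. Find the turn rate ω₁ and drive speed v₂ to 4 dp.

heading to target = atan2(2−-4.5, 3.5−4.5) = 1.7234
Δθ = wrap(1.7234 − 2.8798) = -1.1563; ω₁ = Δθ/dt₁ = -0.5782
distance = √((3.5−4.5)² + (2−-4.5)²) = 6.5765; v₂ = distance/dt₂ = 6.5765

ω₁ = -0.5782, v₂ = 6.5765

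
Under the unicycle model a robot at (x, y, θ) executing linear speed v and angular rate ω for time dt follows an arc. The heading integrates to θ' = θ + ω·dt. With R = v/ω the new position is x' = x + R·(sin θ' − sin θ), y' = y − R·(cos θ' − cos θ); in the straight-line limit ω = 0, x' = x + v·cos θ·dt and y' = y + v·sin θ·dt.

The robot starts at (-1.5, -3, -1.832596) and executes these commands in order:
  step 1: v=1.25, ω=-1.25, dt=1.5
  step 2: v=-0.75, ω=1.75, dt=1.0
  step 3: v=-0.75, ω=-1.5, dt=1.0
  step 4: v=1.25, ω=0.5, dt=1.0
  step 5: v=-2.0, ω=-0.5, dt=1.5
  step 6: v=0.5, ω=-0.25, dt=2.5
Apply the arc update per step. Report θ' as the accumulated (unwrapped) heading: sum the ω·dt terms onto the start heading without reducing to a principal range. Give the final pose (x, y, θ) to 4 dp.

step 1: θ'=-3.7076 (R=-1.0000) → pose (-3.0022, -3.5852, -3.7076)
step 2: θ'=-1.9576 (R=-0.4286) → pose (-2.3755, -3.3852, -1.9576)
step 3: θ'=-3.4576 (R=0.5000) → pose (-1.7570, -3.0985, -3.4576)
step 4: θ'=-2.9576 (R=2.5000) → pose (-2.9913, -3.0169, -2.9576)
step 5: θ'=-3.7076 (R=4.0000) → pose (-0.1144, -3.5732, -3.7076)
step 6: θ'=-4.3326 (R=-2.0000) → pose (-0.8994, -2.6266, -4.3326)

(-0.8994, -2.6266, -4.3326)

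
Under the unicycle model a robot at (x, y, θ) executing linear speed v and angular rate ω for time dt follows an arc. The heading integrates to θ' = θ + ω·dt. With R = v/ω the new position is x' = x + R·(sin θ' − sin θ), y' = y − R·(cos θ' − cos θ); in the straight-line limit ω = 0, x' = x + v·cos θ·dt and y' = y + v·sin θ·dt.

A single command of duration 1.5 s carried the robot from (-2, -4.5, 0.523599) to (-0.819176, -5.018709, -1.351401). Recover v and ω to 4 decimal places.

Δθ = -1.351401 − 0.523599 = -1.875000
ω = Δθ/dt = -1.875000/1.5 = -1.2500
R = Δx/(sin θ' − sin θ) = -0.8000
v = R·ω = -0.8000·-1.2500 = 1.0000

v = 1.0000, ω = -1.2500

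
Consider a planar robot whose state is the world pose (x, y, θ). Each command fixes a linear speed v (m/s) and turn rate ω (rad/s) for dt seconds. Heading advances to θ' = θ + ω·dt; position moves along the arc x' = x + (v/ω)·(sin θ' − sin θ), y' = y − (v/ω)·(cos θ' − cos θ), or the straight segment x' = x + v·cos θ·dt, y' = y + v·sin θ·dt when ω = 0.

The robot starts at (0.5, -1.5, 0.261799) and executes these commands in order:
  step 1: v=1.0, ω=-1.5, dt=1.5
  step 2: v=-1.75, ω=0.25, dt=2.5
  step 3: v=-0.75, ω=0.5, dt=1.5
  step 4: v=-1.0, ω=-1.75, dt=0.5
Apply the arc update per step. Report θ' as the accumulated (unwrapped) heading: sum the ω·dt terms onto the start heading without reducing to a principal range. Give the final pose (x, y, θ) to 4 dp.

step 1: θ'=-1.9882 (R=-0.6667) → pose (1.2820, -2.4142, -1.9882)
step 2: θ'=-1.3632 (R=-7.0000) → pose (1.7327, 1.8663, -1.3632)
step 3: θ'=-0.6132 (R=-1.5000) → pose (1.1281, 2.7838, -0.6132)
step 4: θ'=-1.4882 (R=0.5714) → pose (0.8875, 3.2040, -1.4882)

(0.8875, 3.2040, -1.4882)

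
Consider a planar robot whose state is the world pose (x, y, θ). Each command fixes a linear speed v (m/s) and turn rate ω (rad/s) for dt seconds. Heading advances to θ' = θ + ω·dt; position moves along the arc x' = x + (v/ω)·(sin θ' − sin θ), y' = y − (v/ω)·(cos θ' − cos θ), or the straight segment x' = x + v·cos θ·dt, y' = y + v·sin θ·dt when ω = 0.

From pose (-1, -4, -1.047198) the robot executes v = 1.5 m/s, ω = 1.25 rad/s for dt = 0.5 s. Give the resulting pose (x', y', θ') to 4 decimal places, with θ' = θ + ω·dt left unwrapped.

θ' = -1.0472 + 1.25·0.5 = -0.4222
R = v/ω = 1.5/1.25 = 1.2000
x' = -1 + 1.2000·(sin -0.4222 − sin -1.0472) = -0.4525
y' = -4 − 1.2000·(cos -0.4222 − cos -1.0472) = -4.4946

(-0.4525, -4.4946, -0.4222)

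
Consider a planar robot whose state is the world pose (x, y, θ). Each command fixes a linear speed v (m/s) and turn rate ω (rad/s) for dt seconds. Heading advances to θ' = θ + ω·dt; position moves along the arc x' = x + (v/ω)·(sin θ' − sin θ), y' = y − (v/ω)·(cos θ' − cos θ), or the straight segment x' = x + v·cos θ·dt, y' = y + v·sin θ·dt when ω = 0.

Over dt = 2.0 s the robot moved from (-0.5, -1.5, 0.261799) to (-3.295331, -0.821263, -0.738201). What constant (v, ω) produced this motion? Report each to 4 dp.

v = -1.5000, ω = -0.5000

Δθ = -0.738201 − 0.261799 = -1.000000
ω = Δθ/dt = -1.000000/2.0 = -0.5000
R = Δx/(sin θ' − sin θ) = 3.0000
v = R·ω = 3.0000·-0.5000 = -1.5000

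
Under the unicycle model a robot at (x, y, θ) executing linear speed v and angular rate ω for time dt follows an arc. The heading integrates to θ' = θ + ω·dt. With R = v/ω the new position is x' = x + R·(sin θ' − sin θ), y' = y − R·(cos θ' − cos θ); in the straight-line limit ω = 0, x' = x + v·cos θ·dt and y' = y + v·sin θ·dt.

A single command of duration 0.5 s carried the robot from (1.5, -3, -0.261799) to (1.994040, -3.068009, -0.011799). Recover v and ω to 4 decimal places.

v = 1.0000, ω = 0.5000

Δθ = -0.011799 − -0.261799 = 0.250000
ω = Δθ/dt = 0.250000/0.5 = 0.5000
R = Δx/(sin θ' − sin θ) = 2.0000
v = R·ω = 2.0000·0.5000 = 1.0000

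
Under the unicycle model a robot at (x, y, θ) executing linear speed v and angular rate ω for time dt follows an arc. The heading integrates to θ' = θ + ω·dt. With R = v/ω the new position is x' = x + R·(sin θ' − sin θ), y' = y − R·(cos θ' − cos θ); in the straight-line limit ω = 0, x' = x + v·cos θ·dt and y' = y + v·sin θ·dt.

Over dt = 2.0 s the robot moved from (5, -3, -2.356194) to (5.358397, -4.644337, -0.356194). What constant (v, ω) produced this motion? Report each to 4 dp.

Δθ = -0.356194 − -2.356194 = 2.000000
ω = Δθ/dt = 2.000000/2.0 = 1.0000
R = −Δy/(cos θ' − cos θ) = 1.0000
v = R·ω = 1.0000·1.0000 = 1.0000

v = 1.0000, ω = 1.0000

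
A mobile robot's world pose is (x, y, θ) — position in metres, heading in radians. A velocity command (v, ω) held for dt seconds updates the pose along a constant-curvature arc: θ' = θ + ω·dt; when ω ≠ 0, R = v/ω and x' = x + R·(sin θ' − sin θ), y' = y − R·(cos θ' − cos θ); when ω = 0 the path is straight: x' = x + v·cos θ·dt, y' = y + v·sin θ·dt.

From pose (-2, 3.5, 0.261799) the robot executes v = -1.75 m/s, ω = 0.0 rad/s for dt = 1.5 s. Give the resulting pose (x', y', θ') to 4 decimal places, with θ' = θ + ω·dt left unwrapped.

(-4.5356, 2.8206, 0.2618)

θ' = 0.2618 + 0.0·1.5 = 0.2618
ω = 0 → straight: x' = -2 + -1.75·cos(0.2618)·1.5 = -4.5356
y' = 3.5 + -1.75·sin(0.2618)·1.5 = 2.8206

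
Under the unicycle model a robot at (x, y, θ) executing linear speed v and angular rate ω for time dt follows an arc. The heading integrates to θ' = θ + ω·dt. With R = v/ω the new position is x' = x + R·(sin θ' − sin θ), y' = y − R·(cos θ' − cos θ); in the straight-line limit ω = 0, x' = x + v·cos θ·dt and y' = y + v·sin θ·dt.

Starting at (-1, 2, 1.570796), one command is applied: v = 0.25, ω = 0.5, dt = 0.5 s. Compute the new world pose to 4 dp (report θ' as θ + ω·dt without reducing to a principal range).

(-1.0155, 2.1237, 1.8208)

θ' = 1.5708 + 0.5·0.5 = 1.8208
R = v/ω = 0.25/0.5 = 0.5000
x' = -1 + 0.5000·(sin 1.8208 − sin 1.5708) = -1.0155
y' = 2 − 0.5000·(cos 1.8208 − cos 1.5708) = 2.1237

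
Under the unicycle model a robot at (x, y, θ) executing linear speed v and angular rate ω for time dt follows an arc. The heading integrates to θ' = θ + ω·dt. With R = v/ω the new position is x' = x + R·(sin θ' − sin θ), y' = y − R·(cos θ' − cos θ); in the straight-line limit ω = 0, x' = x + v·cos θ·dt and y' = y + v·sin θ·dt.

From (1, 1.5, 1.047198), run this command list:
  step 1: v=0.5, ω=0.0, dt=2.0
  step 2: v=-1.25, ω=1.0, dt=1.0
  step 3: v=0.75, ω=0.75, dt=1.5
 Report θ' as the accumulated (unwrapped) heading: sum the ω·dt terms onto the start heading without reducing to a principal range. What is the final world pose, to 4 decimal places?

step 1: θ'=1.0472 (straight) → pose (1.5000, 2.3660, 1.0472)
step 2: θ'=2.0472 (R=-1.2500) → pose (1.4717, 1.1678, 2.0472)
step 3: θ'=3.1722 (R=1.0000) → pose (0.5525, 1.7087, 3.1722)

(0.5525, 1.7087, 3.1722)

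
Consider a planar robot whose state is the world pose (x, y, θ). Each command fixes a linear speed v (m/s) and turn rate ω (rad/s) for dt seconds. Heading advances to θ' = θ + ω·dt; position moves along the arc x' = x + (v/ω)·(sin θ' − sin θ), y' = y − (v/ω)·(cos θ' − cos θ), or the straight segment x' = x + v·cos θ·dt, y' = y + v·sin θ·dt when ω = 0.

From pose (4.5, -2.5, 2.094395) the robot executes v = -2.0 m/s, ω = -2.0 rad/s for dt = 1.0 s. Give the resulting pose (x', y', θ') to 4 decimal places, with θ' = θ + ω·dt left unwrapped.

θ' = 2.0944 + -2.0·1.0 = 0.0944
R = v/ω = -2.0/-2.0 = 1.0000
x' = 4.5 + 1.0000·(sin 0.0944 − sin 2.0944) = 3.7282
y' = -2.5 − 1.0000·(cos 0.0944 − cos 2.0944) = -3.9955

(3.7282, -3.9955, 0.0944)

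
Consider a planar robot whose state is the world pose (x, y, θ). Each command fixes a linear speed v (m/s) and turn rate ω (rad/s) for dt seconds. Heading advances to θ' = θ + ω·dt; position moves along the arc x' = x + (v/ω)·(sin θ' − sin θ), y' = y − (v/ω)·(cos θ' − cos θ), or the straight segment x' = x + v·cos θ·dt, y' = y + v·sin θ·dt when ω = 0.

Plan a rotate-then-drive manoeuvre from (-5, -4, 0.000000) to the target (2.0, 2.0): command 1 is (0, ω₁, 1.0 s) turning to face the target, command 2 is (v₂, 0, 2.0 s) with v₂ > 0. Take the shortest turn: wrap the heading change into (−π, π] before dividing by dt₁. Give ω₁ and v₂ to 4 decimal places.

ω₁ = 0.7086, v₂ = 4.6098

heading to target = atan2(2−-4, 2−-5) = 0.7086
Δθ = wrap(0.7086 − 0.0000) = 0.7086; ω₁ = Δθ/dt₁ = 0.7086
distance = √((2−-5)² + (2−-4)²) = 9.2195; v₂ = distance/dt₂ = 4.6098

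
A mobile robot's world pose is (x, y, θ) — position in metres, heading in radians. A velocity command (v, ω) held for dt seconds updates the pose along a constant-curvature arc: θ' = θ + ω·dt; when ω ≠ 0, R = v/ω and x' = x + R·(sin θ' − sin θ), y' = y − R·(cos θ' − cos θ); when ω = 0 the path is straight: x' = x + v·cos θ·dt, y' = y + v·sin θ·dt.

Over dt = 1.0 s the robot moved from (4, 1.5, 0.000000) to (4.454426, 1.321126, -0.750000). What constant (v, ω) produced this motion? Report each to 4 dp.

Δθ = -0.750000 − 0.000000 = -0.750000
ω = Δθ/dt = -0.750000/1.0 = -0.7500
R = Δx/(sin θ' − sin θ) = -0.6667
v = R·ω = -0.6667·-0.7500 = 0.5000

v = 0.5000, ω = -0.7500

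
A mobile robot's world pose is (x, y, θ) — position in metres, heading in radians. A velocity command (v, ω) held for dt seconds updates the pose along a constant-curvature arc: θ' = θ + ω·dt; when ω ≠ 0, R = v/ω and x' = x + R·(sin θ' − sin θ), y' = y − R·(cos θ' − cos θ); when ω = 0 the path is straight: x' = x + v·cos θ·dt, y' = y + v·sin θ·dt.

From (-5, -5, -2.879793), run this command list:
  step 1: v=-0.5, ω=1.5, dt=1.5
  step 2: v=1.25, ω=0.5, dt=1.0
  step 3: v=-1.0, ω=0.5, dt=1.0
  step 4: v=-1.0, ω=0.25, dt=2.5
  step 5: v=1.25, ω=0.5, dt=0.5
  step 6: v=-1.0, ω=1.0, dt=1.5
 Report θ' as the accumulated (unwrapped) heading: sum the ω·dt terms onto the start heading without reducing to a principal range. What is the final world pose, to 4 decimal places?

(-5.7990, -7.2188, 2.7452)

step 1: θ'=-0.6298 (R=-0.3333) → pose (-4.8899, -4.4086, -0.6298)
step 2: θ'=-0.1298 (R=2.5000) → pose (-3.7411, -4.8672, -0.1298)
step 3: θ'=0.3702 (R=-2.0000) → pose (-4.7236, -4.9859, 0.3702)
step 4: θ'=0.9952 (R=-4.0000) → pose (-6.6318, -6.5376, 0.9952)
step 5: θ'=1.2452 (R=2.5000) → pose (-6.3603, -5.9764, 1.2452)
step 6: θ'=2.7452 (R=-1.0000) → pose (-5.7990, -7.2188, 2.7452)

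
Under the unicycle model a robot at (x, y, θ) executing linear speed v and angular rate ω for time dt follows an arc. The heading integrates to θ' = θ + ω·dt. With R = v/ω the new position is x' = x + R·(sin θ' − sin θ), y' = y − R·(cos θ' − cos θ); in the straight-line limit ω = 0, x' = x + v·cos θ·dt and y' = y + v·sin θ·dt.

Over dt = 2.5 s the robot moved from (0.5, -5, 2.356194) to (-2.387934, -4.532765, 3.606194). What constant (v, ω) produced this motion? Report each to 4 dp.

Δθ = 3.606194 − 2.356194 = 1.250000
ω = Δθ/dt = 1.250000/2.5 = 0.5000
R = Δx/(sin θ' − sin θ) = 2.5000
v = R·ω = 2.5000·0.5000 = 1.2500

v = 1.2500, ω = 0.5000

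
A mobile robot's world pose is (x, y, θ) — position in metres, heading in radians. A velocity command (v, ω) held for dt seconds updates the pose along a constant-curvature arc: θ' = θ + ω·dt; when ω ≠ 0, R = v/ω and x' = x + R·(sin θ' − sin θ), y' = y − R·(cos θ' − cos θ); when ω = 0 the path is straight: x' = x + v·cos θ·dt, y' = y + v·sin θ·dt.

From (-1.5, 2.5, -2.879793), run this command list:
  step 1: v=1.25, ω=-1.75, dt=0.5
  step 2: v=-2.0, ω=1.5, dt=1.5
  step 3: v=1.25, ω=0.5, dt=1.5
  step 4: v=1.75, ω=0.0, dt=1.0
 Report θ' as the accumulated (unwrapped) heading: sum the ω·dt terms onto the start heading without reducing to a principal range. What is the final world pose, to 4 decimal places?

step 1: θ'=-3.7548 (R=-0.7143) → pose (-2.0959, 2.6058, -3.7548)
step 2: θ'=-1.5048 (R=-1.3333) → pose (0.0018, 3.7842, -1.5048)
step 3: θ'=-0.7548 (R=2.5000) → pose (0.7835, 2.1280, -0.7548)
step 4: θ'=-0.7548 (straight) → pose (2.0582, 0.9290, -0.7548)

(2.0582, 0.9290, -0.7548)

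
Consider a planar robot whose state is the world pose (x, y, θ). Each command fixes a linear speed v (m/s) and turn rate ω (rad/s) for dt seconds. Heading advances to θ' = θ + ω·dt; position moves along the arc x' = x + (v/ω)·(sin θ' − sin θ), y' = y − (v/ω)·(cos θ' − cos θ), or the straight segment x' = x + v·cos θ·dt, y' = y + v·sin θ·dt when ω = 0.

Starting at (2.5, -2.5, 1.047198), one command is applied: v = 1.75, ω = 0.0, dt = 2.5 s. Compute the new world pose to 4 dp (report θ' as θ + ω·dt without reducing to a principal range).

(4.6875, 1.2889, 1.0472)

θ' = 1.0472 + 0.0·2.5 = 1.0472
ω = 0 → straight: x' = 2.5 + 1.75·cos(1.0472)·2.5 = 4.6875
y' = -2.5 + 1.75·sin(1.0472)·2.5 = 1.2889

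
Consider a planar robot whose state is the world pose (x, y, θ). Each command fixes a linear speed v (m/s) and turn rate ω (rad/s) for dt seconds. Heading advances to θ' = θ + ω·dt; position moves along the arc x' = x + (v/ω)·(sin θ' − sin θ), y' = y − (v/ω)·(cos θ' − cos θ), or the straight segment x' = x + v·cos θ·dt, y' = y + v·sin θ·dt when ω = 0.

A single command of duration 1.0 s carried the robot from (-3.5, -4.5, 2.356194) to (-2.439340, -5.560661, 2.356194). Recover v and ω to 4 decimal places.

v = -1.5000, ω = 0.0000

Δθ = 2.356194 − 2.356194 = 0.000000
ω = Δθ/dt = 0.000000/1.0 = 0.0000
ω = 0 → v = (Δx·cos θ + Δy·sin θ)/dt = -1.5000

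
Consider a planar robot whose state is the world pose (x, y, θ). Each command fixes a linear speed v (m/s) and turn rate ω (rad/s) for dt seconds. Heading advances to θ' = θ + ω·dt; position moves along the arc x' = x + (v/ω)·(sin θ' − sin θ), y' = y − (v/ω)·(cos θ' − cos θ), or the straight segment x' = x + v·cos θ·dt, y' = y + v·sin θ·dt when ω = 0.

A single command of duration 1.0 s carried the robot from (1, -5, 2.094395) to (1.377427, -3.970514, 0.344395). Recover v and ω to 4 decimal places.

Δθ = 0.344395 − 2.094395 = -1.750000
ω = Δθ/dt = -1.750000/1.0 = -1.7500
R = −Δy/(cos θ' − cos θ) = -0.7143
v = R·ω = -0.7143·-1.7500 = 1.2500

v = 1.2500, ω = -1.7500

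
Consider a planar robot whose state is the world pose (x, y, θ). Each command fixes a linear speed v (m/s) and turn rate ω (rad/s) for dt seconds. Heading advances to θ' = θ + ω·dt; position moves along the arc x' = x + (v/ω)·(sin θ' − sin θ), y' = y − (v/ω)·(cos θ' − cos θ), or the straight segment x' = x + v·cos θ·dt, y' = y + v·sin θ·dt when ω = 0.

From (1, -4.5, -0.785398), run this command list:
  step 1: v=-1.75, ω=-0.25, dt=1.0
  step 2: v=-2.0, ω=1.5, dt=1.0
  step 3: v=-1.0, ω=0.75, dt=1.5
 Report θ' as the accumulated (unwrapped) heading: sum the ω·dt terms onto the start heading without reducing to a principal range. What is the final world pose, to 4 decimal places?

step 1: θ'=-1.0354 (R=7.0000) → pose (-0.0707, -3.1215, -1.0354)
step 2: θ'=0.4646 (R=-1.3333) → pose (-1.8149, -2.6098, 0.4646)
step 3: θ'=1.5896 (R=-1.3333) → pose (-2.5506, -3.8269, 1.5896)

(-2.5506, -3.8269, 1.5896)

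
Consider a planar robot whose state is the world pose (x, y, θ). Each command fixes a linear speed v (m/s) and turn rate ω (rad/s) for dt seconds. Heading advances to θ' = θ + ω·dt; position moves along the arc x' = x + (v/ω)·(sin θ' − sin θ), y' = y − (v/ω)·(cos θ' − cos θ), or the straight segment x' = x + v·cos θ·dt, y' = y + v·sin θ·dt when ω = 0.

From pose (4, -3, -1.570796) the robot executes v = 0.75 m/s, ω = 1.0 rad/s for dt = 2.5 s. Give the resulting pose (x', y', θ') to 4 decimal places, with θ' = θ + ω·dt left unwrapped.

θ' = -1.5708 + 1.0·2.5 = 0.9292
R = v/ω = 0.75/1.0 = 0.7500
x' = 4 + 0.7500·(sin 0.9292 − sin -1.5708) = 5.3509
y' = -3 − 0.7500·(cos 0.9292 − cos -1.5708) = -3.4489

(5.3509, -3.4489, 0.9292)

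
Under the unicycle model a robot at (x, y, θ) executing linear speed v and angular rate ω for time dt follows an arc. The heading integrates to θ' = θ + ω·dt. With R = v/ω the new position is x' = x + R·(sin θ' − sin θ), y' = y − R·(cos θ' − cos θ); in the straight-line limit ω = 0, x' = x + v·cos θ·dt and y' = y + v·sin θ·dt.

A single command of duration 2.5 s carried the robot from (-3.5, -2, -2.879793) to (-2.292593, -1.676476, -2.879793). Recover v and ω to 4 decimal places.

Δθ = -2.879793 − -2.879793 = 0.000000
ω = Δθ/dt = 0.000000/2.5 = 0.0000
ω = 0 → v = (Δx·cos θ + Δy·sin θ)/dt = -0.5000

v = -0.5000, ω = 0.0000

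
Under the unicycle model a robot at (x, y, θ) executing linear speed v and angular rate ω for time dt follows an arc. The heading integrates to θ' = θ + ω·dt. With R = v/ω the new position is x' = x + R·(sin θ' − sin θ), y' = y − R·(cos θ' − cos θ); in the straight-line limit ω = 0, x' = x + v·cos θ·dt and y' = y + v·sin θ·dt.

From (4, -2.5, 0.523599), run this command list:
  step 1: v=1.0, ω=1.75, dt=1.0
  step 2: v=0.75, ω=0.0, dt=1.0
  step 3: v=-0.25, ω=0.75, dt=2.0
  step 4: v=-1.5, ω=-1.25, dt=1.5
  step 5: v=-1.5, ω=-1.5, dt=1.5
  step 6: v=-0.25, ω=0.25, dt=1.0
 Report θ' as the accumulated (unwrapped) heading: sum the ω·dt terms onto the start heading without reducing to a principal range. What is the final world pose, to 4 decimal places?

step 1: θ'=2.2736 (R=0.5714) → pose (4.1503, -1.6358, 2.2736)
step 2: θ'=2.2736 (straight) → pose (3.6655, -1.0635, 2.2736)
step 3: θ'=3.7736 (R=-0.3333) → pose (4.1168, -1.1170, 3.7736)
step 4: θ'=1.8986 (R=1.2000) → pose (5.9618, -1.6989, 1.8986)
step 5: θ'=-0.3514 (R=1.0000) → pose (4.6709, -2.9597, -0.3514)
step 6: θ'=-0.1014 (R=-1.0000) → pose (4.4279, -2.9037, -0.1014)

(4.4279, -2.9037, -0.1014)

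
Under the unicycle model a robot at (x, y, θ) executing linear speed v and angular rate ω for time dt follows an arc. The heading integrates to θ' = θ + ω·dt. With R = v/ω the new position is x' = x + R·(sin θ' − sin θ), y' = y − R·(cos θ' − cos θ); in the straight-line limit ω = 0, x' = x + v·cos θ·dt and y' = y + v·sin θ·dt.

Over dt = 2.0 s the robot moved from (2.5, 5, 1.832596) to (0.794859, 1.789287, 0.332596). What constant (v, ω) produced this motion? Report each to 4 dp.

Δθ = 0.332596 − 1.832596 = -1.500000
ω = Δθ/dt = -1.500000/2.0 = -0.7500
R = −Δy/(cos θ' − cos θ) = 2.6667
v = R·ω = 2.6667·-0.7500 = -2.0000

v = -2.0000, ω = -0.7500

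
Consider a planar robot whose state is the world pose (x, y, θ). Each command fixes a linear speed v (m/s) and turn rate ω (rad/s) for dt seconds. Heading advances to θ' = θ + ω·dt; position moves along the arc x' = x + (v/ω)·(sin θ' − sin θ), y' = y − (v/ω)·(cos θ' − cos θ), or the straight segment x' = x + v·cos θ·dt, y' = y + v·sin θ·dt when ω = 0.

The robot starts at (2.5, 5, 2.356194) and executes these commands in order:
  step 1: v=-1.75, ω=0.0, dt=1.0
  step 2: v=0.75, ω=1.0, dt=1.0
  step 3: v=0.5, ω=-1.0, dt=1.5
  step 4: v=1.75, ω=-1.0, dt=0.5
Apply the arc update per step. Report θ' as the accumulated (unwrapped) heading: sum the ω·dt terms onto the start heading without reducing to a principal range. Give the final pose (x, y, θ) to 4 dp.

(2.4305, 5.1782, 1.3562)

step 1: θ'=2.3562 (straight) → pose (3.7374, 3.7626, 2.3562)
step 2: θ'=3.3562 (R=0.7500) → pose (3.0474, 3.9650, 3.3562)
step 3: θ'=1.8562 (R=-0.5000) → pose (2.4611, 4.3128, 1.8562)
step 4: θ'=1.3562 (R=-1.7500) → pose (2.4305, 5.1782, 1.3562)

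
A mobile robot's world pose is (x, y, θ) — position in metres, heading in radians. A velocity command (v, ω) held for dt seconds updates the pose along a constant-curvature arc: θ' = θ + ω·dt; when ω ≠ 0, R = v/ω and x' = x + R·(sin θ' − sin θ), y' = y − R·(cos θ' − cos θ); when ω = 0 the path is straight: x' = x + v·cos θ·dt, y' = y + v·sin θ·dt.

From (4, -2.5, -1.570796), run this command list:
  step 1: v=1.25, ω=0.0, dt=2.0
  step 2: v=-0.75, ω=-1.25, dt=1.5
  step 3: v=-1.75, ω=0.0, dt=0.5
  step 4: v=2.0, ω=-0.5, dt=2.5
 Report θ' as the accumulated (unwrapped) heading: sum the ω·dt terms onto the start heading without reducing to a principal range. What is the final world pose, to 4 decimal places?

step 1: θ'=-1.5708 (straight) → pose (4.0000, -5.0000, -1.5708)
step 2: θ'=-3.4458 (R=0.6000) → pose (4.7797, -4.4275, -3.4458)
step 3: θ'=-3.4458 (straight) → pose (5.6145, -4.6896, -3.4458)
step 4: θ'=-4.6958 (R=-4.0000) → pose (2.8132, -0.9397, -4.6958)

(2.8132, -0.9397, -4.6958)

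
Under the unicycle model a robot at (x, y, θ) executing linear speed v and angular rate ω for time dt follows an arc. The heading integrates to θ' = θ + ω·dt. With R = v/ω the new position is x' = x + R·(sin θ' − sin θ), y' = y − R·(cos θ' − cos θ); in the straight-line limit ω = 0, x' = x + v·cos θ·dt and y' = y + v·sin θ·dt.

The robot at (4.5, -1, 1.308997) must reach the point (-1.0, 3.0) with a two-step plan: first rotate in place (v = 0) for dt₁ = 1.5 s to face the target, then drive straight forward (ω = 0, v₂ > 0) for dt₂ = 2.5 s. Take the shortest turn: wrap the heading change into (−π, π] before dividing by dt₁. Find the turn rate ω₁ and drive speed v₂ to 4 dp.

ω₁ = 0.8025, v₂ = 2.7203

heading to target = atan2(3−-1, -1−4.5) = 2.5128
Δθ = wrap(2.5128 − 1.3090) = 1.2038; ω₁ = Δθ/dt₁ = 0.8025
distance = √((-1−4.5)² + (3−-1)²) = 6.8007; v₂ = distance/dt₂ = 2.7203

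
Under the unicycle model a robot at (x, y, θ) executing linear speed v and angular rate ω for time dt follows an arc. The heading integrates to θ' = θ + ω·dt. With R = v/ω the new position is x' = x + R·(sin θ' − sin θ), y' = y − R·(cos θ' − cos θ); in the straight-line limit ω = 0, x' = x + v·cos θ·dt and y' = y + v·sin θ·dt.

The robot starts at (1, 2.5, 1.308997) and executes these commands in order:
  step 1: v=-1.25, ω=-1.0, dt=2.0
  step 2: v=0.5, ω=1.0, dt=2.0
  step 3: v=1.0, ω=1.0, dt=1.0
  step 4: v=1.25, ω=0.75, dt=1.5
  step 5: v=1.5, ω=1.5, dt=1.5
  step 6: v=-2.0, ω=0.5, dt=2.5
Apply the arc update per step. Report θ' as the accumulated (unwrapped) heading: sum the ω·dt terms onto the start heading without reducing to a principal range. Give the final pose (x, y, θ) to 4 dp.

step 1: θ'=-0.6910 (R=1.2500) → pose (-1.0040, 1.8603, -0.6910)
step 2: θ'=1.3090 (R=0.5000) → pose (-0.2024, 2.1162, 1.3090)
step 3: θ'=2.3090 (R=1.0000) → pose (-0.4287, 3.0479, 2.3090)
step 4: θ'=3.4340 (R=1.6667) → pose (-2.1419, 3.5223, 3.4340)
step 5: θ'=5.6840 (R=1.0000) → pose (-2.4176, 1.7389, 5.6840)
step 6: θ'=6.9340 (R=-4.0000) → pose (-7.0968, 1.6181, 6.9340)

(-7.0968, 1.6181, 6.9340)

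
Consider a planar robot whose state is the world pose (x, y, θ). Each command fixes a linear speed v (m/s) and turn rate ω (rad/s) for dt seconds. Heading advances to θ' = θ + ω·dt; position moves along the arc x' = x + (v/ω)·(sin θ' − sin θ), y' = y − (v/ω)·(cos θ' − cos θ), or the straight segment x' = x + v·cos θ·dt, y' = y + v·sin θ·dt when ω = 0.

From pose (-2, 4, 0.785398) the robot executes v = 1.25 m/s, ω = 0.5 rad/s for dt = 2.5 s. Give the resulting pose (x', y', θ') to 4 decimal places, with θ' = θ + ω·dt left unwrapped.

(-1.5328, 6.8879, 2.0354)

θ' = 0.7854 + 0.5·2.5 = 2.0354
R = v/ω = 1.25/0.5 = 2.5000
x' = -2 + 2.5000·(sin 2.0354 − sin 0.7854) = -1.5328
y' = 4 − 2.5000·(cos 2.0354 − cos 0.7854) = 6.8879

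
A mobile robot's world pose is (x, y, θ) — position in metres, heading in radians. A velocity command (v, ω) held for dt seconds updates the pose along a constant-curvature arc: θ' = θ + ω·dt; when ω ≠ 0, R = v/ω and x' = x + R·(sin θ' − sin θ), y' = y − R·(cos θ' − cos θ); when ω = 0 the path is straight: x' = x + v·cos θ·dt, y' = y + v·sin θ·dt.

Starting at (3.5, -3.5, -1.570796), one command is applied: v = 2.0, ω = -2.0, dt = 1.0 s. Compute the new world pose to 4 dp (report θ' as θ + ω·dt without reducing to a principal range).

θ' = -1.5708 + -2.0·1.0 = -3.5708
R = v/ω = 2.0/-2.0 = -1.0000
x' = 3.5 + -1.0000·(sin -3.5708 − sin -1.5708) = 2.0839
y' = -3.5 − -1.0000·(cos -3.5708 − cos -1.5708) = -4.4093

(2.0839, -4.4093, -3.5708)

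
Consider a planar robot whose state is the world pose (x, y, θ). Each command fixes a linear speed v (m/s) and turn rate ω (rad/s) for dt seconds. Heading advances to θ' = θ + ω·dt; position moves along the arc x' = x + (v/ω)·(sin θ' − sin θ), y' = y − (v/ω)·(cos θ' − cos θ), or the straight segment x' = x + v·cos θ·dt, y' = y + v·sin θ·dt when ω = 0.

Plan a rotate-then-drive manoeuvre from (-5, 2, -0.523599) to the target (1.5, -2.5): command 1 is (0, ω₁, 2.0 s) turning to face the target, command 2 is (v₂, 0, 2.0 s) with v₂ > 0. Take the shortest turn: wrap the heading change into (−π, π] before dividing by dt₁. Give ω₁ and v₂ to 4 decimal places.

ω₁ = -0.0410, v₂ = 3.9528

heading to target = atan2(-2.5−2, 1.5−-5) = -0.6055
Δθ = wrap(-0.6055 − -0.5236) = -0.0819; ω₁ = Δθ/dt₁ = -0.0410
distance = √((1.5−-5)² + (-2.5−2)²) = 7.9057; v₂ = distance/dt₂ = 3.9528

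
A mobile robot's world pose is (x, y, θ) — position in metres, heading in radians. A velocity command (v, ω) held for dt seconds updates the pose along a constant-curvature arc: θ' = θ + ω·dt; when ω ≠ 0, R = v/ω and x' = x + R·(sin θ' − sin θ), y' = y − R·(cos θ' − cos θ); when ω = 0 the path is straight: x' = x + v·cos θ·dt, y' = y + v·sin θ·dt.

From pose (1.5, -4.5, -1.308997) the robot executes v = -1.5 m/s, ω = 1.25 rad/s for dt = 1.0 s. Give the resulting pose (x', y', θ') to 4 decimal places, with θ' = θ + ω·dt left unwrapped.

θ' = -1.3090 + 1.25·1.0 = -0.0590
R = v/ω = -1.5/1.25 = -1.2000
x' = 1.5 + -1.2000·(sin -0.0590 − sin -1.3090) = 0.4116
y' = -4.5 − -1.2000·(cos -0.0590 − cos -1.3090) = -3.6127

(0.4116, -3.6127, -0.0590)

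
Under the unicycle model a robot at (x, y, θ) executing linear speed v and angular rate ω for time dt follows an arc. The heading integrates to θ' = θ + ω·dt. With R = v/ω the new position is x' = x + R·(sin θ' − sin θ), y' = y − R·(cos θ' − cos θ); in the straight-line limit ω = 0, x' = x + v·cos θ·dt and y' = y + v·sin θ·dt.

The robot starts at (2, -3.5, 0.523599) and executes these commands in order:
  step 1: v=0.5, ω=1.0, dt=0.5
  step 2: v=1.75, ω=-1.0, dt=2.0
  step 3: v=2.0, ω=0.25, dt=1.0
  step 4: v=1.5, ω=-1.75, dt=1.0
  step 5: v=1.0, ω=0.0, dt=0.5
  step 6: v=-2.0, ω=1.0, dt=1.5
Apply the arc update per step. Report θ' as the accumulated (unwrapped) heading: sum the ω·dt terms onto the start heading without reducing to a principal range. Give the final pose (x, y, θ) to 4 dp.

step 1: θ'=1.0236 (R=0.5000) → pose (2.1770, -3.3271, 1.0236)
step 2: θ'=-0.9764 (R=-1.7500) → pose (5.1213, -3.2576, -0.9764)
step 3: θ'=-0.7264 (R=8.0000) → pose (6.4358, -4.7581, -0.7264)
step 4: θ'=-2.4764 (R=-0.8571) → pose (6.3955, -6.0733, -2.4764)
step 5: θ'=-2.4764 (straight) → pose (6.0021, -6.3819, -2.4764)
step 6: θ'=-0.9764 (R=-2.0000) → pose (6.4246, -3.6883, -0.9764)

(6.4246, -3.6883, -0.9764)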